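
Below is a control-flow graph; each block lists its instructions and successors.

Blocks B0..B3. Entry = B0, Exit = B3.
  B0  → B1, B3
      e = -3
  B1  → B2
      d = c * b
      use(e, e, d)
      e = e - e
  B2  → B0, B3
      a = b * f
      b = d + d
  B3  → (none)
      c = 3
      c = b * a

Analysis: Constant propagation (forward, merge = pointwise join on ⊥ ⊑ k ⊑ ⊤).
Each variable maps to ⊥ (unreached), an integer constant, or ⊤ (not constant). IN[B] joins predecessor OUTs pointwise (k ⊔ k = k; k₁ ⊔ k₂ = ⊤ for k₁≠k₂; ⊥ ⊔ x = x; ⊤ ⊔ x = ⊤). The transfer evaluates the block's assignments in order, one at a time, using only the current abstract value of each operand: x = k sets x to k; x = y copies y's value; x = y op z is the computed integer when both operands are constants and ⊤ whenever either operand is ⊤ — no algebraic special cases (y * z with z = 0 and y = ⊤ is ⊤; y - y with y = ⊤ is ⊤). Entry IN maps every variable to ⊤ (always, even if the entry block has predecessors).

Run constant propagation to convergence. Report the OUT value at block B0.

Converged values:
  B0: | IN=(all ⊤) | OUT={e:-3; rest ⊤}
  B1: | IN={e:-3; rest ⊤} | OUT={e:0; rest ⊤}
  B2: | IN={e:0; rest ⊤} | OUT={e:0; rest ⊤}
  B3: | IN=(all ⊤) | OUT=(all ⊤)

Merge at B0 (entry node, so the boundary value (all ⊤) is joined with the incoming edge(s)): IN[B0] = (all ⊤) ⊔ OUT[B2] = {a: ⊤, b: ⊤, c: ⊤, d: ⊤, e: ⊤, f: ⊤}
Applying B0's transfer function to that IN value gives OUT[B0] (row B0 above).

Answer: {a: ⊤, b: ⊤, c: ⊤, d: ⊤, e: -3, f: ⊤}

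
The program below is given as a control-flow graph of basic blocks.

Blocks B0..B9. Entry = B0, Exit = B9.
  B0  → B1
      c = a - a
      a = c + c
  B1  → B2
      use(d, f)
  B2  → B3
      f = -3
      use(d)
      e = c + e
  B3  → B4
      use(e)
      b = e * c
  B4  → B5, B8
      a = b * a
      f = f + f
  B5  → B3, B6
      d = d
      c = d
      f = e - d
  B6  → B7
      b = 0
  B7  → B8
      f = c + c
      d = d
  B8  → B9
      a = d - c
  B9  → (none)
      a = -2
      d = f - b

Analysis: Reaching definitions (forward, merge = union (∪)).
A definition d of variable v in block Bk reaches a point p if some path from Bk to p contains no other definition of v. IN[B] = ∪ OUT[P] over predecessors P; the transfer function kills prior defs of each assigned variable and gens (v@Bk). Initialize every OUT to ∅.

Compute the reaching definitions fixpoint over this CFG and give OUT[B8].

Answer: {a@B8, b@B3, b@B6, c@B0, c@B5, d@B5, d@B7, e@B2, f@B4, f@B7}

Trace:
Fixpoint table:
  B0:   IN={}   OUT={a@B0, c@B0}
  B1:   IN={a@B0, c@B0}   OUT={a@B0, c@B0}
  B2:   IN={a@B0, c@B0}   OUT={a@B0, c@B0, e@B2, f@B2}
  B3:   IN={a@B0, a@B4, b@B3, c@B0, c@B5, d@B5, e@B2, f@B2, f@B5}   OUT={a@B0, a@B4, b@B3, c@B0, c@B5, d@B5, e@B2, f@B2, f@B5}
  B4:   IN={a@B0, a@B4, b@B3, c@B0, c@B5, d@B5, e@B2, f@B2, f@B5}   OUT={a@B4, b@B3, c@B0, c@B5, d@B5, e@B2, f@B4}
  B5:   IN={a@B4, b@B3, c@B0, c@B5, d@B5, e@B2, f@B4}   OUT={a@B4, b@B3, c@B5, d@B5, e@B2, f@B5}
  B6:   IN={a@B4, b@B3, c@B5, d@B5, e@B2, f@B5}   OUT={a@B4, b@B6, c@B5, d@B5, e@B2, f@B5}
  B7:   IN={a@B4, b@B6, c@B5, d@B5, e@B2, f@B5}   OUT={a@B4, b@B6, c@B5, d@B7, e@B2, f@B7}
  B8:   IN={a@B4, b@B3, b@B6, c@B0, c@B5, d@B5, d@B7, e@B2, f@B4, f@B7}   OUT={a@B8, b@B3, b@B6, c@B0, c@B5, d@B5, d@B7, e@B2, f@B4, f@B7}
  B9:   IN={a@B8, b@B3, b@B6, c@B0, c@B5, d@B5, d@B7, e@B2, f@B4, f@B7}   OUT={a@B9, b@B3, b@B6, c@B0, c@B5, d@B9, e@B2, f@B4, f@B7}

Merge at B8: IN[B8] = OUT[B4] ⊔ OUT[B7] = {a@B4, b@B3, b@B6, c@B0, c@B5, d@B5, d@B7, e@B2, f@B4, f@B7}
Applying B8's transfer function to that IN value gives OUT[B8] (row B8 above).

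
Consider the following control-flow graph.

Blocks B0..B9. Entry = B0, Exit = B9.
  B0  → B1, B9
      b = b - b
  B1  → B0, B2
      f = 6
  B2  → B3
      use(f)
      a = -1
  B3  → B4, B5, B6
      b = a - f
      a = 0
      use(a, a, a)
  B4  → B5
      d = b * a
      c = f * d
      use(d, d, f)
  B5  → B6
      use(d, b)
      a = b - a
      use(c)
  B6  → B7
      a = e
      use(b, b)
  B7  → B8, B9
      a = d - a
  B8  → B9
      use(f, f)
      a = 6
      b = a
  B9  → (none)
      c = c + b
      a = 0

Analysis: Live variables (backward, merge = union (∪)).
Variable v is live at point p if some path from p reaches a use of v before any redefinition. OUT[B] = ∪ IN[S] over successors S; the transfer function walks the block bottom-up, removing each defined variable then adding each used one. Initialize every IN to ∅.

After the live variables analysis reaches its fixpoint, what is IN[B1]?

Answer: {b, c, d, e}

Derivation:
Fixpoint table:
  B0:  IN={b, c, d, e}  OUT={b, c, d, e}
  B1:  IN={b, c, d, e}  OUT={b, c, d, e, f}
  B2:  IN={c, d, e, f}  OUT={a, c, d, e, f}
  B3:  IN={a, c, d, e, f}  OUT={a, b, c, d, e, f}
  B4:  IN={a, b, e, f}  OUT={a, b, c, d, e, f}
  B5:  IN={a, b, c, d, e, f}  OUT={b, c, d, e, f}
  B6:  IN={b, c, d, e, f}  OUT={a, b, c, d, f}
  B7:  IN={a, b, c, d, f}  OUT={b, c, f}
  B8:  IN={c, f}  OUT={b, c}
  B9:  IN={b, c}  OUT={}

Merge at B1: OUT[B1] = IN[B0] ⊔ IN[B2] = {b, c, d, e, f}
Applying B1's transfer function to that OUT value gives IN[B1] (row B1 above).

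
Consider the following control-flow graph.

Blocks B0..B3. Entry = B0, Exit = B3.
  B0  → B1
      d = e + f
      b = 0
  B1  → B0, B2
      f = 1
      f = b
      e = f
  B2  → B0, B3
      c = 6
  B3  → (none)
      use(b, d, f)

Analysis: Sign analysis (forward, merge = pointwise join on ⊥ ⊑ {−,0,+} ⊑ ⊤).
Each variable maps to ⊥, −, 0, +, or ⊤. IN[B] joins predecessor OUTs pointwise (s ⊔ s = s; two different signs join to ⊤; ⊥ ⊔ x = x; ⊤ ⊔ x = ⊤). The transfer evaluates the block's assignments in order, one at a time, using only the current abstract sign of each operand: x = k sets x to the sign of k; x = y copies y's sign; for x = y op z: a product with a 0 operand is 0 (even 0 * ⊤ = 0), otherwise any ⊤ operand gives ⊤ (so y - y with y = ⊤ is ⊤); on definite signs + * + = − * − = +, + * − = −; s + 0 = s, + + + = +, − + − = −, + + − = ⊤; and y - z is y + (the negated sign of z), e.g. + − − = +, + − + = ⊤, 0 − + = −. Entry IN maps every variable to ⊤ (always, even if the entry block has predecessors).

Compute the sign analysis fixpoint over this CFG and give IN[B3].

Per-block solution:
  B0:   IN=(all ⊤)   OUT={b:0; rest ⊤}
  B1:   IN={b:0; rest ⊤}   OUT={b:0, e:0, f:0; rest ⊤}
  B2:   IN={b:0, e:0, f:0; rest ⊤}   OUT={b:0, c:+, e:0, f:0; rest ⊤}
  B3:   IN={b:0, c:+, e:0, f:0; rest ⊤}   OUT={b:0, c:+, e:0, f:0; rest ⊤}

Merge at B3: IN[B3] = OUT[B2] = {a: ⊤, b: 0, c: +, d: ⊤, e: 0, f: 0}

Answer: {a: ⊤, b: 0, c: +, d: ⊤, e: 0, f: 0}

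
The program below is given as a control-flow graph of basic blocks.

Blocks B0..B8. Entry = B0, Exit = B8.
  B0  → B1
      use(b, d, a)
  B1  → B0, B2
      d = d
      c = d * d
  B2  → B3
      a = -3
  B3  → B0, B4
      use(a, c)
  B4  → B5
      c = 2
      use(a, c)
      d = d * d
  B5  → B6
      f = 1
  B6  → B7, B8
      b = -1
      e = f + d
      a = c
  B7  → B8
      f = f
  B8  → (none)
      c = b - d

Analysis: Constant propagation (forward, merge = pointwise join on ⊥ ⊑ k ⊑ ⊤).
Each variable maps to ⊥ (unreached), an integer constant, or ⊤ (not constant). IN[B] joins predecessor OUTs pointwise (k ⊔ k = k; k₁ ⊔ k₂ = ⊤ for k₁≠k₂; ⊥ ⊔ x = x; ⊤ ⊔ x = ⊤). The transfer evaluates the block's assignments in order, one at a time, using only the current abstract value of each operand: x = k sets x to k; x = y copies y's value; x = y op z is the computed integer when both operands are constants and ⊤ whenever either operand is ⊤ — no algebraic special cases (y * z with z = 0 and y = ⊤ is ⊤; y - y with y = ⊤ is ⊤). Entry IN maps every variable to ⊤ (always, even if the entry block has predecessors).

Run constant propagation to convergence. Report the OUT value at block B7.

Answer: {a: 2, b: -1, c: 2, d: ⊤, e: ⊤, f: 1}

Working:
Per-block solution:
  B0:   IN=(all ⊤)   OUT=(all ⊤)
  B1:   IN=(all ⊤)   OUT=(all ⊤)
  B2:   IN=(all ⊤)   OUT={a:-3; rest ⊤}
  B3:   IN={a:-3; rest ⊤}   OUT={a:-3; rest ⊤}
  B4:   IN={a:-3; rest ⊤}   OUT={a:-3, c:2; rest ⊤}
  B5:   IN={a:-3, c:2; rest ⊤}   OUT={a:-3, c:2, f:1; rest ⊤}
  B6:   IN={a:-3, c:2, f:1; rest ⊤}   OUT={a:2, b:-1, c:2, f:1; rest ⊤}
  B7:   IN={a:2, b:-1, c:2, f:1; rest ⊤}   OUT={a:2, b:-1, c:2, f:1; rest ⊤}
  B8:   IN={a:2, b:-1, c:2, f:1; rest ⊤}   OUT={a:2, b:-1, f:1; rest ⊤}

Merge at B7: IN[B7] = OUT[B6] = {a: 2, b: -1, c: 2, d: ⊤, e: ⊤, f: 1}
Applying B7's transfer function to that IN value gives OUT[B7] (row B7 above).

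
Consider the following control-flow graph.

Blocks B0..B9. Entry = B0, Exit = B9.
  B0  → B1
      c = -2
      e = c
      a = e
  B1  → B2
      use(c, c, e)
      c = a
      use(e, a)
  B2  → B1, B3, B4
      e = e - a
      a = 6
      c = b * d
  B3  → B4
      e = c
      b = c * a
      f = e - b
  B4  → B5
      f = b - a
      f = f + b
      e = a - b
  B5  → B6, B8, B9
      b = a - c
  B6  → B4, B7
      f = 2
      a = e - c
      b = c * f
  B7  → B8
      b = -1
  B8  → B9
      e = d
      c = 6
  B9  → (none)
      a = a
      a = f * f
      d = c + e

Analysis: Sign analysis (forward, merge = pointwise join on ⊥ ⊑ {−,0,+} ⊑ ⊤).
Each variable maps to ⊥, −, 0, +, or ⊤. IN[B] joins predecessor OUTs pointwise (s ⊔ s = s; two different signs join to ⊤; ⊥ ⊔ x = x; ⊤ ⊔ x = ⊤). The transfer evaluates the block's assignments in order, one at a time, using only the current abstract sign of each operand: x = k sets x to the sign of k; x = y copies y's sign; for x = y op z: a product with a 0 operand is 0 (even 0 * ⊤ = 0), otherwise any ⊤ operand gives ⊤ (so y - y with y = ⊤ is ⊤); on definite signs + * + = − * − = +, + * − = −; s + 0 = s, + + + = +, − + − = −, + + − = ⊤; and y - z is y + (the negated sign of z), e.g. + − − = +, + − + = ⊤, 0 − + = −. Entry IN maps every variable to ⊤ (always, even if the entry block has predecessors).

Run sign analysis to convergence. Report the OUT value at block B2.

Fixpoint table:
  B0: | IN=(all ⊤) | OUT={a:-, c:-, e:-; rest ⊤}
  B1: | IN=(all ⊤) | OUT=(all ⊤)
  B2: | IN=(all ⊤) | OUT={a:+; rest ⊤}
  B3: | IN={a:+; rest ⊤} | OUT={a:+; rest ⊤}
  B4: | IN=(all ⊤) | OUT=(all ⊤)
  B5: | IN=(all ⊤) | OUT=(all ⊤)
  B6: | IN=(all ⊤) | OUT={f:+; rest ⊤}
  B7: | IN={f:+; rest ⊤} | OUT={b:-, f:+; rest ⊤}
  B8: | IN=(all ⊤) | OUT={c:+; rest ⊤}
  B9: | IN=(all ⊤) | OUT=(all ⊤)

Merge at B2: IN[B2] = OUT[B1] = {a: ⊤, b: ⊤, c: ⊤, d: ⊤, e: ⊤, f: ⊤}
Applying B2's transfer function to that IN value gives OUT[B2] (row B2 above).

Answer: {a: +, b: ⊤, c: ⊤, d: ⊤, e: ⊤, f: ⊤}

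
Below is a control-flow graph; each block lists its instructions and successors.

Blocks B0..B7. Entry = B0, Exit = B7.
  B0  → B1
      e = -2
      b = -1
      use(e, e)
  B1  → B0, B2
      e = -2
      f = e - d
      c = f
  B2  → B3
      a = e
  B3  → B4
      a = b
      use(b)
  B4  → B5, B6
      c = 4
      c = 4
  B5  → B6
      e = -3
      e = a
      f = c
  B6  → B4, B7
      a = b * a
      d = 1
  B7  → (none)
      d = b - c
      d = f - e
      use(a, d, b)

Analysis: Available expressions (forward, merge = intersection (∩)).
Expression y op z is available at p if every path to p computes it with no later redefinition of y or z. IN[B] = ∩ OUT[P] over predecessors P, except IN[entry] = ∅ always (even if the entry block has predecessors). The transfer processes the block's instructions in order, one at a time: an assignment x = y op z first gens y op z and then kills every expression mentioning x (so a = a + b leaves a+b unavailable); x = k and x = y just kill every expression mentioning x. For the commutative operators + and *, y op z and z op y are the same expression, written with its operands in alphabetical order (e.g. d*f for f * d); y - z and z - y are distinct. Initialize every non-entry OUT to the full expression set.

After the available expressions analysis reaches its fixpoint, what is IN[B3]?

Fixpoint table:
  B0:  IN={}  OUT={}
  B1:  IN={}  OUT={e-d}
  B2:  IN={e-d}  OUT={e-d}
  B3:  IN={e-d}  OUT={e-d}
  B4:  IN={}  OUT={}
  B5:  IN={}  OUT={}
  B6:  IN={}  OUT={}
  B7:  IN={}  OUT={b-c, f-e}

Merge at B3: IN[B3] = OUT[B2] = {e-d}

Answer: {e-d}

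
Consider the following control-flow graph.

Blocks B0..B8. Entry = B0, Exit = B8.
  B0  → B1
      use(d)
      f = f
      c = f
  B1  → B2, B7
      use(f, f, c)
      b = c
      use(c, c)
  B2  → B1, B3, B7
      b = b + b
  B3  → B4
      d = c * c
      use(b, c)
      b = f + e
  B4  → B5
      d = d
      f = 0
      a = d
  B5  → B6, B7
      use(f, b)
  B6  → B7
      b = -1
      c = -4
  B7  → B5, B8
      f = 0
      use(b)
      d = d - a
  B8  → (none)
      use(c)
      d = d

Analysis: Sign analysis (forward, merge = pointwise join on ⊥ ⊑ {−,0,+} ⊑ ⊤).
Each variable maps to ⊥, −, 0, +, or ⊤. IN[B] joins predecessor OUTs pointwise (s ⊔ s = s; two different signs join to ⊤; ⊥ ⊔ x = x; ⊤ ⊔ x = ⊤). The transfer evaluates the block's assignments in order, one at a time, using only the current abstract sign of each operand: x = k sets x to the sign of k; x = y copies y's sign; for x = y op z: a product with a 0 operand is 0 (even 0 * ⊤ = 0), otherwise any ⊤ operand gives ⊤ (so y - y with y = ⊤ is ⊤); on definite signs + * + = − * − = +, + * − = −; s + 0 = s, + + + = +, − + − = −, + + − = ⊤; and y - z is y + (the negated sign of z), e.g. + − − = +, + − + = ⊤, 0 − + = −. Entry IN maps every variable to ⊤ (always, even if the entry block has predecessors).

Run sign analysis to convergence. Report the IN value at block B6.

Answer: {a: ⊤, b: ⊤, c: ⊤, d: ⊤, e: ⊤, f: 0}

Trace:
Per-block solution:
  B0:  IN=(all ⊤)  OUT=(all ⊤)
  B1:  IN=(all ⊤)  OUT=(all ⊤)
  B2:  IN=(all ⊤)  OUT=(all ⊤)
  B3:  IN=(all ⊤)  OUT=(all ⊤)
  B4:  IN=(all ⊤)  OUT={f:0; rest ⊤}
  B5:  IN={f:0; rest ⊤}  OUT={f:0; rest ⊤}
  B6:  IN={f:0; rest ⊤}  OUT={b:-, c:-, f:0; rest ⊤}
  B7:  IN=(all ⊤)  OUT={f:0; rest ⊤}
  B8:  IN={f:0; rest ⊤}  OUT={f:0; rest ⊤}

Merge at B6: IN[B6] = OUT[B5] = {a: ⊤, b: ⊤, c: ⊤, d: ⊤, e: ⊤, f: 0}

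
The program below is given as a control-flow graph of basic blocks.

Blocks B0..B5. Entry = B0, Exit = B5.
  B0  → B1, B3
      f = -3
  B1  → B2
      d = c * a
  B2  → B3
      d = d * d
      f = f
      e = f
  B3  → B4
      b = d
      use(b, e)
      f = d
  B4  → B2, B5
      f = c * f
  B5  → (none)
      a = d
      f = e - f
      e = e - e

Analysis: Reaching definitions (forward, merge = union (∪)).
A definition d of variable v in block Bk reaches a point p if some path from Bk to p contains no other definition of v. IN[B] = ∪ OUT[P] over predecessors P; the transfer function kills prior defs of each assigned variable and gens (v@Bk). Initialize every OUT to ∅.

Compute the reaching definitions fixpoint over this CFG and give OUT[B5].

Converged values:
  B0:   IN={}   OUT={f@B0}
  B1:   IN={f@B0}   OUT={d@B1, f@B0}
  B2:   IN={b@B3, d@B1, d@B2, e@B2, f@B0, f@B4}   OUT={b@B3, d@B2, e@B2, f@B2}
  B3:   IN={b@B3, d@B2, e@B2, f@B0, f@B2}   OUT={b@B3, d@B2, e@B2, f@B3}
  B4:   IN={b@B3, d@B2, e@B2, f@B3}   OUT={b@B3, d@B2, e@B2, f@B4}
  B5:   IN={b@B3, d@B2, e@B2, f@B4}   OUT={a@B5, b@B3, d@B2, e@B5, f@B5}

Merge at B5: IN[B5] = OUT[B4] = {b@B3, d@B2, e@B2, f@B4}
Applying B5's transfer function to that IN value gives OUT[B5] (row B5 above).

Answer: {a@B5, b@B3, d@B2, e@B5, f@B5}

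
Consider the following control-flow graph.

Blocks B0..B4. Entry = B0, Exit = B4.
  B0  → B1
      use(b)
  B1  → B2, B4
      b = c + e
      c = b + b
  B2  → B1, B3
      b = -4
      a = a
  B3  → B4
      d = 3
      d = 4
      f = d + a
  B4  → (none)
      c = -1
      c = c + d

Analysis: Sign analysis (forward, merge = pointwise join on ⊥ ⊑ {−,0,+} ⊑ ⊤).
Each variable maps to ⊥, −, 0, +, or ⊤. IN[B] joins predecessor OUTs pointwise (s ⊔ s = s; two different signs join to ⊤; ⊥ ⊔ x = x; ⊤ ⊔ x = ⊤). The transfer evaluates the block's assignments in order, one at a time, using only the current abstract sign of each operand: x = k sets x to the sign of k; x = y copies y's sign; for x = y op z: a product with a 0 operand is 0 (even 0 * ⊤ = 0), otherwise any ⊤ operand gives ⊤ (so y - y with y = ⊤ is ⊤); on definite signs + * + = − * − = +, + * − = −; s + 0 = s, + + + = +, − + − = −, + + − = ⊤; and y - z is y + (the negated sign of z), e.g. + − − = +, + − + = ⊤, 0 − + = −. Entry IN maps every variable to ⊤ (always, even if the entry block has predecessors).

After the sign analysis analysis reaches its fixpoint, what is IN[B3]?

Converged values:
  B0:  IN=(all ⊤)  OUT=(all ⊤)
  B1:  IN=(all ⊤)  OUT=(all ⊤)
  B2:  IN=(all ⊤)  OUT={b:-; rest ⊤}
  B3:  IN={b:-; rest ⊤}  OUT={b:-, d:+; rest ⊤}
  B4:  IN=(all ⊤)  OUT=(all ⊤)

Merge at B3: IN[B3] = OUT[B2] = {a: ⊤, b: -, c: ⊤, d: ⊤, e: ⊤, f: ⊤}

Answer: {a: ⊤, b: -, c: ⊤, d: ⊤, e: ⊤, f: ⊤}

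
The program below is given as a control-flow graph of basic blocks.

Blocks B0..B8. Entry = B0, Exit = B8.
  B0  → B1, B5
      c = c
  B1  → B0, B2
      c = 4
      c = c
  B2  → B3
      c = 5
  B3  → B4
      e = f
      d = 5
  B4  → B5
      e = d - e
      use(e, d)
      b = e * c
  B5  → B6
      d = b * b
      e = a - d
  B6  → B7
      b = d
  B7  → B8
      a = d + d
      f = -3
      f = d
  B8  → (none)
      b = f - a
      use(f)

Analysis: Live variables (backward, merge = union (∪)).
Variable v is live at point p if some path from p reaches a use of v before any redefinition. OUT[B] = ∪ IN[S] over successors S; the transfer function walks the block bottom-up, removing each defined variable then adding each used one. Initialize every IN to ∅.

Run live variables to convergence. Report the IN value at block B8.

Answer: {a, f}

Derivation:
Per-block solution:
  B0: | IN={a, b, c, f} | OUT={a, b, f}
  B1: | IN={a, b, f} | OUT={a, b, c, f}
  B2: | IN={a, f} | OUT={a, c, f}
  B3: | IN={a, c, f} | OUT={a, c, d, e}
  B4: | IN={a, c, d, e} | OUT={a, b}
  B5: | IN={a, b} | OUT={d}
  B6: | IN={d} | OUT={d}
  B7: | IN={d} | OUT={a, f}
  B8: | IN={a, f} | OUT={}

B8 is the boundary node: OUT[B8] = {}
Applying B8's transfer function to that OUT value gives IN[B8] (row B8 above).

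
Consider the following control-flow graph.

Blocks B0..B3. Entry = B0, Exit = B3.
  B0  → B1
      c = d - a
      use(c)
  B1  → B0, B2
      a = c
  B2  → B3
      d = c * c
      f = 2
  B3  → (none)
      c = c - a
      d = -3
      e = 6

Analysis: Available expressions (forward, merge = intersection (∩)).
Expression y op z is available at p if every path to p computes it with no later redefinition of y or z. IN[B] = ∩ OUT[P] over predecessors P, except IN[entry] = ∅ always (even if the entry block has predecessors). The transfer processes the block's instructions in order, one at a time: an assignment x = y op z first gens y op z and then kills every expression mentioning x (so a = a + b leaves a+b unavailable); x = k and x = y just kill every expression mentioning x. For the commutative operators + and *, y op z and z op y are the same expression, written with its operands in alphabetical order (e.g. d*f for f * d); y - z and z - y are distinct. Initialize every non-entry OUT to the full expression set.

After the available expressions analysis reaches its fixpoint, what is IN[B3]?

Answer: {c*c}

Trace:
Per-block solution:
  B0:  IN={}  OUT={d-a}
  B1:  IN={d-a}  OUT={}
  B2:  IN={}  OUT={c*c}
  B3:  IN={c*c}  OUT={}

Merge at B3: IN[B3] = OUT[B2] = {c*c}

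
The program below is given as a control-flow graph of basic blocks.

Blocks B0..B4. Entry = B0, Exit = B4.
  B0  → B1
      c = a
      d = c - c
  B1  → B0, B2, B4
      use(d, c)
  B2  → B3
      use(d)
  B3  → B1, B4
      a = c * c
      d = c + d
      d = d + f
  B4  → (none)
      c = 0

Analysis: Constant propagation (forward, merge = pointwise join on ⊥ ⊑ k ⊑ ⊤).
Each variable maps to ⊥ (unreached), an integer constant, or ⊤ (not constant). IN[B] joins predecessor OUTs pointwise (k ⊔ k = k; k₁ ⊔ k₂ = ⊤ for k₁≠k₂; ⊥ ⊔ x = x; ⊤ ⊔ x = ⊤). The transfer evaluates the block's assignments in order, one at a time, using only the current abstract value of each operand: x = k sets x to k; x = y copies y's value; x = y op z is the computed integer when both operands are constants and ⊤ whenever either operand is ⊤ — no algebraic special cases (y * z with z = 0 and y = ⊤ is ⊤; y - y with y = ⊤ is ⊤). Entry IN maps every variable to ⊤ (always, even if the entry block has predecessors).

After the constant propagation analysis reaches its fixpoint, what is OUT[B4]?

Converged values:
  B0:   IN=(all ⊤)   OUT=(all ⊤)
  B1:   IN=(all ⊤)   OUT=(all ⊤)
  B2:   IN=(all ⊤)   OUT=(all ⊤)
  B3:   IN=(all ⊤)   OUT=(all ⊤)
  B4:   IN=(all ⊤)   OUT={c:0; rest ⊤}

Merge at B4: IN[B4] = OUT[B1] ⊔ OUT[B3] = {a: ⊤, b: ⊤, c: ⊤, d: ⊤, e: ⊤, f: ⊤}
Applying B4's transfer function to that IN value gives OUT[B4] (row B4 above).

Answer: {a: ⊤, b: ⊤, c: 0, d: ⊤, e: ⊤, f: ⊤}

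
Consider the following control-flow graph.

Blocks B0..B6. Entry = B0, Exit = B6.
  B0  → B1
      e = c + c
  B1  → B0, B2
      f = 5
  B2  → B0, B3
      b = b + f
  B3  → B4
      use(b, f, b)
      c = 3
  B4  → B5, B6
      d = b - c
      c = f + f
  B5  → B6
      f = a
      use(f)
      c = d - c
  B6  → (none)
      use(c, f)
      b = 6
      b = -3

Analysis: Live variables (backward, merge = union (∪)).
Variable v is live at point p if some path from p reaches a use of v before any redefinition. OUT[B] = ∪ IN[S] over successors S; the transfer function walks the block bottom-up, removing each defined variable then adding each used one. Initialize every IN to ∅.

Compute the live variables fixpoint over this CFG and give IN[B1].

Answer: {a, b, c}

Trace:
Per-block solution:
  B0:   IN={a, b, c}   OUT={a, b, c}
  B1:   IN={a, b, c}   OUT={a, b, c, f}
  B2:   IN={a, b, c, f}   OUT={a, b, c, f}
  B3:   IN={a, b, f}   OUT={a, b, c, f}
  B4:   IN={a, b, c, f}   OUT={a, c, d, f}
  B5:   IN={a, c, d}   OUT={c, f}
  B6:   IN={c, f}   OUT={}

Merge at B1: OUT[B1] = IN[B0] ⊔ IN[B2] = {a, b, c, f}
Applying B1's transfer function to that OUT value gives IN[B1] (row B1 above).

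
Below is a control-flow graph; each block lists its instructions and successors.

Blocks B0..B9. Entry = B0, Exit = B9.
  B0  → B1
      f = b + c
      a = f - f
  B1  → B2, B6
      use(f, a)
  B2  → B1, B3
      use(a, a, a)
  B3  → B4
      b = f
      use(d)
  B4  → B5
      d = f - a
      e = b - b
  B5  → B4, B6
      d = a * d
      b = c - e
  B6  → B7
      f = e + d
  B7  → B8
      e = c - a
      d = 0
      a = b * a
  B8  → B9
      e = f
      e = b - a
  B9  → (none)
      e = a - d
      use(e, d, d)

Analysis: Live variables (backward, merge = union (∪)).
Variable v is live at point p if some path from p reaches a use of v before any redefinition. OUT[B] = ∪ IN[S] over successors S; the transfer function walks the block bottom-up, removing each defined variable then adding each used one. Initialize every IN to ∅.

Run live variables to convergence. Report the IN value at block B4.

Answer: {a, b, c, f}

Working:
Fixpoint table:
  B0:   IN={b, c, d, e}   OUT={a, b, c, d, e, f}
  B1:   IN={a, b, c, d, e, f}   OUT={a, b, c, d, e, f}
  B2:   IN={a, b, c, d, e, f}   OUT={a, b, c, d, e, f}
  B3:   IN={a, c, d, f}   OUT={a, b, c, f}
  B4:   IN={a, b, c, f}   OUT={a, c, d, e, f}
  B5:   IN={a, c, d, e, f}   OUT={a, b, c, d, e, f}
  B6:   IN={a, b, c, d, e}   OUT={a, b, c, f}
  B7:   IN={a, b, c, f}   OUT={a, b, d, f}
  B8:   IN={a, b, d, f}   OUT={a, d}
  B9:   IN={a, d}   OUT={}

Merge at B4: OUT[B4] = IN[B5] = {a, c, d, e, f}
Applying B4's transfer function to that OUT value gives IN[B4] (row B4 above).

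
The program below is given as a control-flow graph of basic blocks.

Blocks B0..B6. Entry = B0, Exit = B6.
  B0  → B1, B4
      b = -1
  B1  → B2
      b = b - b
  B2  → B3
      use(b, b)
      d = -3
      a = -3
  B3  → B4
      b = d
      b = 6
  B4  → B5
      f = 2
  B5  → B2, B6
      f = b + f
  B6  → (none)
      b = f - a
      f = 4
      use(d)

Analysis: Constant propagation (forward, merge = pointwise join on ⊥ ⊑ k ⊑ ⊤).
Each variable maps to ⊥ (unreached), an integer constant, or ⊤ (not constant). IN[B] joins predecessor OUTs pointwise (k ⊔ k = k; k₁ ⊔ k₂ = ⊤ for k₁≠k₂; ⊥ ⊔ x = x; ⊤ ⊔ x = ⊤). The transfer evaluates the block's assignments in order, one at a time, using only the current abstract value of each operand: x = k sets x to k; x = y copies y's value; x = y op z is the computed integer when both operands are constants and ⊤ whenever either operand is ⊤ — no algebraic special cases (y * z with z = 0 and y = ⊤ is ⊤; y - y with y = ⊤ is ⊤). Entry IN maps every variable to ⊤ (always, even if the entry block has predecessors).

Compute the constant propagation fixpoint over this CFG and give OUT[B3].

Answer: {a: -3, b: 6, c: ⊤, d: -3, e: ⊤, f: ⊤}

Derivation:
Per-block solution:
  B0:  IN=(all ⊤)  OUT={b:-1; rest ⊤}
  B1:  IN={b:-1; rest ⊤}  OUT={b:0; rest ⊤}
  B2:  IN=(all ⊤)  OUT={a:-3, d:-3; rest ⊤}
  B3:  IN={a:-3, d:-3; rest ⊤}  OUT={a:-3, b:6, d:-3; rest ⊤}
  B4:  IN=(all ⊤)  OUT={f:2; rest ⊤}
  B5:  IN={f:2; rest ⊤}  OUT=(all ⊤)
  B6:  IN=(all ⊤)  OUT={f:4; rest ⊤}

Merge at B3: IN[B3] = OUT[B2] = {a: -3, b: ⊤, c: ⊤, d: -3, e: ⊤, f: ⊤}
Applying B3's transfer function to that IN value gives OUT[B3] (row B3 above).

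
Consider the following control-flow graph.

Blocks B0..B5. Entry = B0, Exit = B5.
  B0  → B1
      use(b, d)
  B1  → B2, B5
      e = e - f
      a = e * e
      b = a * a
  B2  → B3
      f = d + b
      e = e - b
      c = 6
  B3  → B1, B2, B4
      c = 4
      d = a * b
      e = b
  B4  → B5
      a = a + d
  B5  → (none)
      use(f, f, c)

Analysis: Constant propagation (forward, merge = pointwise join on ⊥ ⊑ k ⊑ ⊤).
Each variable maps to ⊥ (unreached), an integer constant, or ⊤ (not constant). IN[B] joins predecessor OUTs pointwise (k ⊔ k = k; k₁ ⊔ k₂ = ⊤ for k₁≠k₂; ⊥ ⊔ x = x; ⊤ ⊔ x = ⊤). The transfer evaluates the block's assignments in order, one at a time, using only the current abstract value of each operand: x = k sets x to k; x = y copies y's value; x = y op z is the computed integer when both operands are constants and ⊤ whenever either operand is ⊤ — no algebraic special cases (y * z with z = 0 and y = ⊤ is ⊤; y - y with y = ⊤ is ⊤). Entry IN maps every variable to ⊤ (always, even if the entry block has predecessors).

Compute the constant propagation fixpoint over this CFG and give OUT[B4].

Answer: {a: ⊤, b: ⊤, c: 4, d: ⊤, e: ⊤, f: ⊤}

Working:
Converged values:
  B0: | IN=(all ⊤) | OUT=(all ⊤)
  B1: | IN=(all ⊤) | OUT=(all ⊤)
  B2: | IN=(all ⊤) | OUT={c:6; rest ⊤}
  B3: | IN={c:6; rest ⊤} | OUT={c:4; rest ⊤}
  B4: | IN={c:4; rest ⊤} | OUT={c:4; rest ⊤}
  B5: | IN=(all ⊤) | OUT=(all ⊤)

Merge at B4: IN[B4] = OUT[B3] = {a: ⊤, b: ⊤, c: 4, d: ⊤, e: ⊤, f: ⊤}
Applying B4's transfer function to that IN value gives OUT[B4] (row B4 above).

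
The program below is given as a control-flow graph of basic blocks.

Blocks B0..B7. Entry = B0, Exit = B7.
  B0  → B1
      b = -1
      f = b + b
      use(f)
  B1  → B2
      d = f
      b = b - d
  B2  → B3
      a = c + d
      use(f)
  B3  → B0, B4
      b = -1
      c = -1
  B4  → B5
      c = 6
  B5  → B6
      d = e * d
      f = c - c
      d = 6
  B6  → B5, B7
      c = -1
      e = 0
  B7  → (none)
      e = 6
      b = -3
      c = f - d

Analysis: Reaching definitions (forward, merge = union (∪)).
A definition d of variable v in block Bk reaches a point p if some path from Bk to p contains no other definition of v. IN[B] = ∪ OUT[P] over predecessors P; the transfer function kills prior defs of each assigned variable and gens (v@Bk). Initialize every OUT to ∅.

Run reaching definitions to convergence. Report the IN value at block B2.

Answer: {a@B2, b@B1, c@B3, d@B1, f@B0}

Derivation:
Fixpoint table:
  B0:  IN={a@B2, b@B3, c@B3, d@B1, f@B0}  OUT={a@B2, b@B0, c@B3, d@B1, f@B0}
  B1:  IN={a@B2, b@B0, c@B3, d@B1, f@B0}  OUT={a@B2, b@B1, c@B3, d@B1, f@B0}
  B2:  IN={a@B2, b@B1, c@B3, d@B1, f@B0}  OUT={a@B2, b@B1, c@B3, d@B1, f@B0}
  B3:  IN={a@B2, b@B1, c@B3, d@B1, f@B0}  OUT={a@B2, b@B3, c@B3, d@B1, f@B0}
  B4:  IN={a@B2, b@B3, c@B3, d@B1, f@B0}  OUT={a@B2, b@B3, c@B4, d@B1, f@B0}
  B5:  IN={a@B2, b@B3, c@B4, c@B6, d@B1, d@B5, e@B6, f@B0, f@B5}  OUT={a@B2, b@B3, c@B4, c@B6, d@B5, e@B6, f@B5}
  B6:  IN={a@B2, b@B3, c@B4, c@B6, d@B5, e@B6, f@B5}  OUT={a@B2, b@B3, c@B6, d@B5, e@B6, f@B5}
  B7:  IN={a@B2, b@B3, c@B6, d@B5, e@B6, f@B5}  OUT={a@B2, b@B7, c@B7, d@B5, e@B7, f@B5}

Merge at B2: IN[B2] = OUT[B1] = {a@B2, b@B1, c@B3, d@B1, f@B0}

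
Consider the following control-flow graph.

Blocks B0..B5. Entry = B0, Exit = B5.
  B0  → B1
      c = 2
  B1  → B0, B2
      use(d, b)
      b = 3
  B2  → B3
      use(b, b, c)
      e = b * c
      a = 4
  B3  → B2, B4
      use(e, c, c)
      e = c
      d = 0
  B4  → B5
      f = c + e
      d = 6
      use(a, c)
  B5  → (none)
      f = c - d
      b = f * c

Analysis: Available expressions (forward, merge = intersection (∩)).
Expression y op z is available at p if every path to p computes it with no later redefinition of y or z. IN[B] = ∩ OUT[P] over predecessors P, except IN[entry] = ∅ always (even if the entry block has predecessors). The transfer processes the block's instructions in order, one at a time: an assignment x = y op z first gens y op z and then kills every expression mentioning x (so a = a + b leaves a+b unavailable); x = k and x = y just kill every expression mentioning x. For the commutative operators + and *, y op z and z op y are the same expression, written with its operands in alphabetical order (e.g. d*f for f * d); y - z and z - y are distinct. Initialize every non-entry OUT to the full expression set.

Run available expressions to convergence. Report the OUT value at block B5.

Answer: {c*f, c+e, c-d}

Derivation:
Converged values:
  B0: | IN={} | OUT={}
  B1: | IN={} | OUT={}
  B2: | IN={} | OUT={b*c}
  B3: | IN={b*c} | OUT={b*c}
  B4: | IN={b*c} | OUT={b*c, c+e}
  B5: | IN={b*c, c+e} | OUT={c*f, c+e, c-d}

Merge at B5: IN[B5] = OUT[B4] = {b*c, c+e}
Applying B5's transfer function to that IN value gives OUT[B5] (row B5 above).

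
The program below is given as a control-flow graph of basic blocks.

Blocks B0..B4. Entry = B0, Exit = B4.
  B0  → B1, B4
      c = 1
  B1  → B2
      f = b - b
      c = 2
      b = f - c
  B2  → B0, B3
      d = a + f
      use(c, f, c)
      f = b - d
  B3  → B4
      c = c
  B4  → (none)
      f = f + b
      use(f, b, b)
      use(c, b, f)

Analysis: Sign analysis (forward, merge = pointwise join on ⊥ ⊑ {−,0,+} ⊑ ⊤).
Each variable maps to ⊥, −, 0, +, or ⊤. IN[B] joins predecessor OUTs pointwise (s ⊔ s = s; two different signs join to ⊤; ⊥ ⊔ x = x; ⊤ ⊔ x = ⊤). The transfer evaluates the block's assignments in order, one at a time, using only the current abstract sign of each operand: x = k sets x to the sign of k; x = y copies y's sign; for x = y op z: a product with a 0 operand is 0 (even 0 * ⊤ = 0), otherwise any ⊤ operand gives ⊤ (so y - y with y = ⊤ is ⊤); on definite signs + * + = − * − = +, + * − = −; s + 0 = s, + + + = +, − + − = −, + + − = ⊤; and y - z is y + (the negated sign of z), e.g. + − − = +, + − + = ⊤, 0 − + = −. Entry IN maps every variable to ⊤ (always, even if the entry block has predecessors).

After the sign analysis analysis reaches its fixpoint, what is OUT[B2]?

Answer: {a: ⊤, b: ⊤, c: +, d: ⊤, e: ⊤, f: ⊤}

Trace:
Per-block solution:
  B0: | IN=(all ⊤) | OUT={c:+; rest ⊤}
  B1: | IN={c:+; rest ⊤} | OUT={c:+; rest ⊤}
  B2: | IN={c:+; rest ⊤} | OUT={c:+; rest ⊤}
  B3: | IN={c:+; rest ⊤} | OUT={c:+; rest ⊤}
  B4: | IN={c:+; rest ⊤} | OUT={c:+; rest ⊤}

Merge at B2: IN[B2] = OUT[B1] = {a: ⊤, b: ⊤, c: +, d: ⊤, e: ⊤, f: ⊤}
Applying B2's transfer function to that IN value gives OUT[B2] (row B2 above).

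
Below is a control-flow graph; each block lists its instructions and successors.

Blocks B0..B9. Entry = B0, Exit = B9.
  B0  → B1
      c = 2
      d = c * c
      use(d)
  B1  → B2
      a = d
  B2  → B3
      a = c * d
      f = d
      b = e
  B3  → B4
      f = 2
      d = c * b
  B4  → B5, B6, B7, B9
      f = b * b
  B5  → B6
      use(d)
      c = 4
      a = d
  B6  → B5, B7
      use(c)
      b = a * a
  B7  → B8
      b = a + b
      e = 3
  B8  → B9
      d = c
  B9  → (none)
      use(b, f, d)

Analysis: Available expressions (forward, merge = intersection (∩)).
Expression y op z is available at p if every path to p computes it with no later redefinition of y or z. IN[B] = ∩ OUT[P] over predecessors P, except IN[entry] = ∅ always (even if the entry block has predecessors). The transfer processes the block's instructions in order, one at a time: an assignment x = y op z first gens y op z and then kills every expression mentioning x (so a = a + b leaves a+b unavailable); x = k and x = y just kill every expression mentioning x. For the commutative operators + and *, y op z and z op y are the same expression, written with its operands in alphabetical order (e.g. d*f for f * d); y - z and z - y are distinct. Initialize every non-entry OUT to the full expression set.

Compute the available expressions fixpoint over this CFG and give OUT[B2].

Answer: {c*c, c*d}

Derivation:
Converged values:
  B0:   IN={}   OUT={c*c}
  B1:   IN={c*c}   OUT={c*c}
  B2:   IN={c*c}   OUT={c*c, c*d}
  B3:   IN={c*c, c*d}   OUT={b*c, c*c}
  B4:   IN={b*c, c*c}   OUT={b*b, b*c, c*c}
  B5:   IN={}   OUT={}
  B6:   IN={}   OUT={a*a}
  B7:   IN={}   OUT={}
  B8:   IN={}   OUT={}
  B9:   IN={}   OUT={}

Merge at B2: IN[B2] = OUT[B1] = {c*c}
Applying B2's transfer function to that IN value gives OUT[B2] (row B2 above).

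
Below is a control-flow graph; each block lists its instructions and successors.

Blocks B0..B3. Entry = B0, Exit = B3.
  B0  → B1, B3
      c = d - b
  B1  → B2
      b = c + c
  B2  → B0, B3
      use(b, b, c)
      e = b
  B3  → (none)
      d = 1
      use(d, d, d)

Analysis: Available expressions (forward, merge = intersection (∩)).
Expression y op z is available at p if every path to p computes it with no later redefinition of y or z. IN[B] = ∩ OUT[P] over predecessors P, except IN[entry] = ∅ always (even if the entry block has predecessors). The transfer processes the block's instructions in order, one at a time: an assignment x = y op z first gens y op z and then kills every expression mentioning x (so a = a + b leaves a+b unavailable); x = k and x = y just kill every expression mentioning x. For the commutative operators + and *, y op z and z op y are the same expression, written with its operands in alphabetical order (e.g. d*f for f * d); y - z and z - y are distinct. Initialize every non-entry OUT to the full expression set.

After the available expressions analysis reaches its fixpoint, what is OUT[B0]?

Per-block solution:
  B0: | IN={} | OUT={d-b}
  B1: | IN={d-b} | OUT={c+c}
  B2: | IN={c+c} | OUT={c+c}
  B3: | IN={} | OUT={}

Merge at B0 (entry node, so the boundary value {} is joined with the incoming edge(s)): IN[B0] = {} ∩ OUT[B2] = {}
Applying B0's transfer function to that IN value gives OUT[B0] (row B0 above).

Answer: {d-b}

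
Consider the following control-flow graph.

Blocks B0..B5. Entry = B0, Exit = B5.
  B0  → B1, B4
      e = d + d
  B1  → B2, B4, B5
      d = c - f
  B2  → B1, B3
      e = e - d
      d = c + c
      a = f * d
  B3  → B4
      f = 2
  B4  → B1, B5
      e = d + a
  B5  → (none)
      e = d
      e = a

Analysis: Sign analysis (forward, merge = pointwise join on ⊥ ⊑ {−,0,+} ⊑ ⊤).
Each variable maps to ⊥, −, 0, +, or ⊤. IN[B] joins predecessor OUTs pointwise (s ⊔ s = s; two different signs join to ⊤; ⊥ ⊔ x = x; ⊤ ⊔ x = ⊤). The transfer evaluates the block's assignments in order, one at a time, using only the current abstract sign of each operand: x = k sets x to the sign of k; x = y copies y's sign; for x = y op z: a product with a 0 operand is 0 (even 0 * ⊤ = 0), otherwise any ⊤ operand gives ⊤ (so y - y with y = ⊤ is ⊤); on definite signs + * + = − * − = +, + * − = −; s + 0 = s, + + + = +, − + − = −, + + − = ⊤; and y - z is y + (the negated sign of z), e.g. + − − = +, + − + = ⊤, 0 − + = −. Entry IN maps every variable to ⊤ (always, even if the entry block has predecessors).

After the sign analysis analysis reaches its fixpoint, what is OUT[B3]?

Answer: {a: ⊤, b: ⊤, c: ⊤, d: ⊤, e: ⊤, f: +}

Working:
Converged values:
  B0:  IN=(all ⊤)  OUT=(all ⊤)
  B1:  IN=(all ⊤)  OUT=(all ⊤)
  B2:  IN=(all ⊤)  OUT=(all ⊤)
  B3:  IN=(all ⊤)  OUT={f:+; rest ⊤}
  B4:  IN=(all ⊤)  OUT=(all ⊤)
  B5:  IN=(all ⊤)  OUT=(all ⊤)

Merge at B3: IN[B3] = OUT[B2] = {a: ⊤, b: ⊤, c: ⊤, d: ⊤, e: ⊤, f: ⊤}
Applying B3's transfer function to that IN value gives OUT[B3] (row B3 above).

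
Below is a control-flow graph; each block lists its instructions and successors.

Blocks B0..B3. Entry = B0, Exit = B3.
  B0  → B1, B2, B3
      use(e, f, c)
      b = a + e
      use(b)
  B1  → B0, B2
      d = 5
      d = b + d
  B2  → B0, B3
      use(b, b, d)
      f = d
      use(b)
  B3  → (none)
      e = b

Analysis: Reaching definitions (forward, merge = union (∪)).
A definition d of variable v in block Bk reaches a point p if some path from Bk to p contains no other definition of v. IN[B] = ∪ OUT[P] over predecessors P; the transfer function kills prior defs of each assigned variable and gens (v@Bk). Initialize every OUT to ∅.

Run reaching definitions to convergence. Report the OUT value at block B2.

Answer: {b@B0, d@B1, f@B2}

Trace:
Converged values:
  B0:   IN={b@B0, d@B1, f@B2}   OUT={b@B0, d@B1, f@B2}
  B1:   IN={b@B0, d@B1, f@B2}   OUT={b@B0, d@B1, f@B2}
  B2:   IN={b@B0, d@B1, f@B2}   OUT={b@B0, d@B1, f@B2}
  B3:   IN={b@B0, d@B1, f@B2}   OUT={b@B0, d@B1, e@B3, f@B2}

Merge at B2: IN[B2] = OUT[B0] ⊔ OUT[B1] = {b@B0, d@B1, f@B2}
Applying B2's transfer function to that IN value gives OUT[B2] (row B2 above).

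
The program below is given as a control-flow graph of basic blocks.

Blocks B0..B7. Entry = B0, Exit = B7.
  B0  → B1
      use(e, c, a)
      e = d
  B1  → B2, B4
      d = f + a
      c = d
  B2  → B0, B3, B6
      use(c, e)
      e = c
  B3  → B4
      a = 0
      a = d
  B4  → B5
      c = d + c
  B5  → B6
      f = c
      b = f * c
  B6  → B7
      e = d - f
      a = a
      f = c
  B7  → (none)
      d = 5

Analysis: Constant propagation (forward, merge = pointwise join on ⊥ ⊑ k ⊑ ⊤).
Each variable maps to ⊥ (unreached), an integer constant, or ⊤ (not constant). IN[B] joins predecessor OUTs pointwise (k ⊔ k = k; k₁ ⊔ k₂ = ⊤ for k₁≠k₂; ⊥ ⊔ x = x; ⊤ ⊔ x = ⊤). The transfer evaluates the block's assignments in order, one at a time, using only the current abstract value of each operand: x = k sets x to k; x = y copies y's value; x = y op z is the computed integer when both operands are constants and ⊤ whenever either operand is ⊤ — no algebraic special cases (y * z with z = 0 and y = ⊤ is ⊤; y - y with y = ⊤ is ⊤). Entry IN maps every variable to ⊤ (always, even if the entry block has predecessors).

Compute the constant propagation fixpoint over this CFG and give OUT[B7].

Answer: {a: ⊤, b: ⊤, c: ⊤, d: 5, e: ⊤, f: ⊤}

Trace:
Per-block solution:
  B0:   IN=(all ⊤)   OUT=(all ⊤)
  B1:   IN=(all ⊤)   OUT=(all ⊤)
  B2:   IN=(all ⊤)   OUT=(all ⊤)
  B3:   IN=(all ⊤)   OUT=(all ⊤)
  B4:   IN=(all ⊤)   OUT=(all ⊤)
  B5:   IN=(all ⊤)   OUT=(all ⊤)
  B6:   IN=(all ⊤)   OUT=(all ⊤)
  B7:   IN=(all ⊤)   OUT={d:5; rest ⊤}

Merge at B7: IN[B7] = OUT[B6] = {a: ⊤, b: ⊤, c: ⊤, d: ⊤, e: ⊤, f: ⊤}
Applying B7's transfer function to that IN value gives OUT[B7] (row B7 above).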